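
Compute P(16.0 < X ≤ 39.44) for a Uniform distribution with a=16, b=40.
0.976667

We have X ~ Uniform(a=16, b=40).

To find P(16.0 < X ≤ 39.44), we use:
P(16.0 < X ≤ 39.44) = P(X ≤ 39.44) - P(X ≤ 16.0)
                 = F(39.44) - F(16.0)
                 = 0.976667 - 0.000000
                 = 0.976667

So there's approximately a 97.7% chance that X falls in this range.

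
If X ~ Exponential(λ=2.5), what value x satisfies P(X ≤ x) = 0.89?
0.8829

We have X ~ Exponential(λ=2.5).

We want to find x such that P(X ≤ x) = 0.89.

This is the 89th percentile, which means 89% of values fall below this point.

Using the inverse CDF (quantile function):
x = F⁻¹(0.89) = 0.8829

Verification: P(X ≤ 0.8829) = 0.89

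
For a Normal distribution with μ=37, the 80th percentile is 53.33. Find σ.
σ = 19.4030

For X ~ Normal(μ, σ), the p-th percentile satisfies x = μ + z_p × σ,
where z_p = Φ⁻¹(p) is the standard normal quantile.

Step 1: z_{0.8} = Φ⁻¹(0.8) = 0.8416

Step 2: Solve for σ:
53.33 = 37 + 0.8416 × σ
σ = (53.33 - 37) / 0.8416
σ = 16.33 / 0.8416
σ = 19.4030

Verification: μ + z × σ = 37 + 0.8416 × 19.4030 = 53.33 ✓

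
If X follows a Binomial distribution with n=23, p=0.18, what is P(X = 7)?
0.062715

We have X ~ Binomial(n=23, p=0.18).

For a Binomial distribution, the PMF gives us the probability of each outcome.

Using the PMF formula:
P(X = 7) = 0.062715

Rounded to 4 decimal places: 0.0627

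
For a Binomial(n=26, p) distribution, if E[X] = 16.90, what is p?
p = 0.65

For a Binomial(n, p) distribution:
E[X] = n × p

Given n = 26 and E[X] = 16.90:
16.90 = 26 × p
p = 16.90 / 26 = 0.65

Verification: Binomial(26, 0.65) has E[X] = 16.90 ✓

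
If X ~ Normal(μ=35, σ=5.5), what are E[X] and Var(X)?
E[X] = 35.0000, Var(X) = 30.2500

We have X ~ Normal(μ=35, σ=5.5).

For a Normal distribution with μ=35, σ=5.5:

Expected value:
E[X] = 35.0000

Variance:
Var(X) = 30.2500

Standard deviation:
σ = √Var(X) = 5.5000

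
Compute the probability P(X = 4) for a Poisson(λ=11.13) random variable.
0.009377

We have X ~ Poisson(λ=11.13).

For a Poisson distribution, the PMF gives us the probability of each outcome.

Using the PMF formula:
P(X = 4) = 0.009377

Rounded to 4 decimal places: 0.0094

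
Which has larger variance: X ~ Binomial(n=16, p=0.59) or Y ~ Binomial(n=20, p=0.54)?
Y has larger variance (4.9680 > 3.8704)

Compute the variance for each distribution:

X ~ Binomial(n=16, p=0.59):
Var(X) = 3.8704

Y ~ Binomial(n=20, p=0.54):
Var(Y) = 4.9680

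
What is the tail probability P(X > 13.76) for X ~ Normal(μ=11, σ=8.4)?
0.371240

We have X ~ Normal(μ=11, σ=8.4).

P(X > 13.76) = 1 - P(X ≤ 13.76)
                = 1 - F(13.76)
                = 1 - 0.628760
                = 0.371240

So there's approximately a 37.1% chance that X exceeds 13.76.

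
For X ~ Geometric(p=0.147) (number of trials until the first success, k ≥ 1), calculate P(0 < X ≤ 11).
0.826044

We have X ~ Geometric(p=0.147) (number of trials until the first success, k ≥ 1).

To find P(0 < X ≤ 11), we use:
P(0 < X ≤ 11) = P(X ≤ 11) - P(X ≤ 0)
                 = F(11) - F(0)
                 = 0.826044 - 0.000000
                 = 0.826044

So there's approximately a 82.6% chance that X falls in this range.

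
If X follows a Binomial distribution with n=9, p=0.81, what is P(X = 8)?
0.316866

We have X ~ Binomial(n=9, p=0.81).

For a Binomial distribution, the PMF gives us the probability of each outcome.

Using the PMF formula:
P(X = 8) = 0.316866

Rounded to 4 decimal places: 0.3169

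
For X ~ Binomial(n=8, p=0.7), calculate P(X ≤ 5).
0.448226

We have X ~ Binomial(n=8, p=0.7).

The CDF gives us P(X ≤ k).

Using the CDF:
P(X ≤ 5) = 0.448226

This means there's approximately a 44.8% chance that X is at most 5.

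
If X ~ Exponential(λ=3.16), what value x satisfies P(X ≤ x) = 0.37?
0.1462

We have X ~ Exponential(λ=3.16).

We want to find x such that P(X ≤ x) = 0.37.

This is the 37th percentile, which means 37% of values fall below this point.

Using the inverse CDF (quantile function):
x = F⁻¹(0.37) = 0.1462

Verification: P(X ≤ 0.1462) = 0.37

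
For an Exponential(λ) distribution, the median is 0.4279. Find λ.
λ = 1.6199

For X ~ Exponential(λ), the CDF is F(x) = 1 - e^(-λx).
The median m satisfies F(m) = 0.5:
1 - e^(-λm) = 0.5
e^(-λm) = 0.5
λm = ln(2)
m = ln(2) / λ

Given m = 0.4279:
λ = ln(2) / 0.4279 = 0.693147 / 0.4279 = 1.6199

Verification: ln(2) / 1.6199 = 0.4279 ✓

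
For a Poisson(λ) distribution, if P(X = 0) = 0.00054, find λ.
λ = 7.5239

For a Poisson(λ) distribution, the PMF at 0 is:
P(X = 0) = λ^0 e^(-λ) / 0! = e^(-λ)

Given P(X = 0) = 0.00054:
e^(-λ) = 0.00054
-λ = ln(0.00054)
λ = -ln(0.00054) = 7.5239

Verification: e^(-7.5239) = 0.00054 ✓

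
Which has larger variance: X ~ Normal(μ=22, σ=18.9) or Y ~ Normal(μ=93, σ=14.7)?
X has larger variance (357.2100 > 216.0900)

Compute the variance for each distribution:

X ~ Normal(μ=22, σ=18.9):
Var(X) = 357.2100

Y ~ Normal(μ=93, σ=14.7):
Var(Y) = 216.0900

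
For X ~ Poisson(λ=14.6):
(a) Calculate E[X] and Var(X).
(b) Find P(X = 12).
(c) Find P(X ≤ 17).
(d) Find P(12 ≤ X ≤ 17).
(a) E[X] = 14.6000, Var(X) = 14.6000
(b) P(X = 12) = 0.089371
(c) P(X ≤ 17) = 0.781799
(d) P(12 ≤ X ≤ 17) = 0.569104

We have X ~ Poisson(λ=14.6).

(a) Moments:
E[X] = 14.6000
Var(X) = 14.6000
σ = √Var(X) = 3.8210

(b) Point probability using PMF:
P(X = 12) = 0.089371

(c) Cumulative probability using CDF:
P(X ≤ 17) = F(17) = 0.781799

(d) Range probability:
P(12 ≤ X ≤ 17) = P(X ≤ 17) - P(X ≤ 11)
                   = F(17) - F(11)
                   = 0.781799 - 0.212695
                   = 0.569104

This means approximately 56.9% of outcomes fall in the interval [12, 17].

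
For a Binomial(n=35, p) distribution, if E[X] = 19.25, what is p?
p = 0.55

For a Binomial(n, p) distribution:
E[X] = n × p

Given n = 35 and E[X] = 19.25:
19.25 = 35 × p
p = 19.25 / 35 = 0.55

Verification: Binomial(35, 0.55) has E[X] = 19.25 ✓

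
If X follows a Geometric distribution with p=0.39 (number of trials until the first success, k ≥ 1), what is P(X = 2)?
0.237900

We have X ~ Geometric(p=0.39) (number of trials until the first success, k ≥ 1).

For a Geometric distribution, the PMF gives us the probability of each outcome.

Using the PMF formula:
P(X = 2) = 0.237900

Rounded to 4 decimal places: 0.2379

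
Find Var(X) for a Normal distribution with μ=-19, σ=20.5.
420.2500

We have X ~ Normal(μ=-19, σ=20.5).

For a Normal distribution with μ=-19, σ=20.5:
Var(X) = 420.2500

The variance measures the spread of the distribution around the mean.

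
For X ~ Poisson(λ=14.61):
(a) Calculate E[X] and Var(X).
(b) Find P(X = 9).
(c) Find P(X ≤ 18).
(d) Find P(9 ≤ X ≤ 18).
(a) E[X] = 14.6100, Var(X) = 14.6100
(b) P(X = 9) = 0.037761
(c) P(X ≤ 18) = 0.845911
(d) P(9 ≤ X ≤ 18) = 0.800155

We have X ~ Poisson(λ=14.61).

(a) Moments:
E[X] = 14.6100
Var(X) = 14.6100
σ = √Var(X) = 3.8223

(b) Point probability using PMF:
P(X = 9) = 0.037761

(c) Cumulative probability using CDF:
P(X ≤ 18) = F(18) = 0.845911

(d) Range probability:
P(9 ≤ X ≤ 18) = P(X ≤ 18) - P(X ≤ 8)
                   = F(18) - F(8)
                   = 0.845911 - 0.045756
                   = 0.800155

This means approximately 80.0% of outcomes fall in the interval [9, 18].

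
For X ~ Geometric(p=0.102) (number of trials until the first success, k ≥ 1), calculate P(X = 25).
0.007713

We have X ~ Geometric(p=0.102) (number of trials until the first success, k ≥ 1).

For a Geometric distribution, the PMF gives us the probability of each outcome.

Using the PMF formula:
P(X = 25) = 0.007713

Rounded to 4 decimal places: 0.0077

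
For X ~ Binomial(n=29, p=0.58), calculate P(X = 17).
0.148731

We have X ~ Binomial(n=29, p=0.58).

For a Binomial distribution, the PMF gives us the probability of each outcome.

Using the PMF formula:
P(X = 17) = 0.148731

Rounded to 4 decimal places: 0.1487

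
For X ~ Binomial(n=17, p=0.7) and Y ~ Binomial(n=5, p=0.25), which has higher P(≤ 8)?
Y has higher probability (P(Y ≤ 8) = 1.0000 > P(X ≤ 8) = 0.0403)

Compute P(≤ 8) for each distribution:

X ~ Binomial(n=17, p=0.7):
P(X ≤ 8) = 0.0403

Y ~ Binomial(n=5, p=0.25):
P(Y ≤ 8) = 1.0000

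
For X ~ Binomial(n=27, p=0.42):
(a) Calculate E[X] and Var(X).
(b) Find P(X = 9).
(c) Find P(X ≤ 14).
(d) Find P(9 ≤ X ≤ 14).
(a) E[X] = 11.3400, Var(X) = 6.5772
(b) P(X = 9) = 0.105154
(c) P(X ≤ 14) = 0.890435
(d) P(9 ≤ X ≤ 14) = 0.757061

We have X ~ Binomial(n=27, p=0.42).

(a) Moments:
E[X] = 11.3400
Var(X) = 6.5772
σ = √Var(X) = 2.5646

(b) Point probability using PMF:
P(X = 9) = 0.105154

(c) Cumulative probability using CDF:
P(X ≤ 14) = F(14) = 0.890435

(d) Range probability:
P(9 ≤ X ≤ 14) = P(X ≤ 14) - P(X ≤ 8)
                   = F(14) - F(8)
                   = 0.890435 - 0.133374
                   = 0.757061

This means approximately 75.7% of outcomes fall in the interval [9, 14].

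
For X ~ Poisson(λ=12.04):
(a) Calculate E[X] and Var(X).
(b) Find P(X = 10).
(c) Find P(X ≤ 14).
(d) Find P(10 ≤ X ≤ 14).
(a) E[X] = 12.0400, Var(X) = 12.0400
(b) P(X = 10) = 0.104135
(c) P(X ≤ 14) = 0.768393
(d) P(10 ≤ X ≤ 14) = 0.529478

We have X ~ Poisson(λ=12.04).

(a) Moments:
E[X] = 12.0400
Var(X) = 12.0400
σ = √Var(X) = 3.4699

(b) Point probability using PMF:
P(X = 10) = 0.104135

(c) Cumulative probability using CDF:
P(X ≤ 14) = F(14) = 0.768393

(d) Range probability:
P(10 ≤ X ≤ 14) = P(X ≤ 14) - P(X ≤ 9)
                   = F(14) - F(9)
                   = 0.768393 - 0.238915
                   = 0.529478

This means approximately 52.9% of outcomes fall in the interval [10, 14].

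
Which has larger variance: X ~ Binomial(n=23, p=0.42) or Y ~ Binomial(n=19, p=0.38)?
X has larger variance (5.6028 > 4.4764)

Compute the variance for each distribution:

X ~ Binomial(n=23, p=0.42):
Var(X) = 5.6028

Y ~ Binomial(n=19, p=0.38):
Var(Y) = 4.4764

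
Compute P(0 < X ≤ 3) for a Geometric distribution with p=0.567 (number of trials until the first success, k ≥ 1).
0.918817

We have X ~ Geometric(p=0.567) (number of trials until the first success, k ≥ 1).

To find P(0 < X ≤ 3), we use:
P(0 < X ≤ 3) = P(X ≤ 3) - P(X ≤ 0)
                 = F(3) - F(0)
                 = 0.918817 - 0.000000
                 = 0.918817

So there's approximately a 91.9% chance that X falls in this range.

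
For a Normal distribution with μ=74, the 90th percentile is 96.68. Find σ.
σ = 17.6973

For X ~ Normal(μ, σ), the p-th percentile satisfies x = μ + z_p × σ,
where z_p = Φ⁻¹(p) is the standard normal quantile.

Step 1: z_{0.9} = Φ⁻¹(0.9) = 1.2816

Step 2: Solve for σ:
96.68 = 74 + 1.2816 × σ
σ = (96.68 - 74) / 1.2816
σ = 22.68 / 1.2816
σ = 17.6973

Verification: μ + z × σ = 74 + 1.2816 × 17.6973 = 96.68 ✓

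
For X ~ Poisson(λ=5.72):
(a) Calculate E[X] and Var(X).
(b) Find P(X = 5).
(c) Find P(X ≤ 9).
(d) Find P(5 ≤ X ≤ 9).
(a) E[X] = 5.7200, Var(X) = 5.7200
(b) P(X = 5) = 0.167353
(c) P(X ≤ 9) = 0.934004
(d) P(5 ≤ X ≤ 9) = 0.609724

We have X ~ Poisson(λ=5.72).

(a) Moments:
E[X] = 5.7200
Var(X) = 5.7200
σ = √Var(X) = 2.3917

(b) Point probability using PMF:
P(X = 5) = 0.167353

(c) Cumulative probability using CDF:
P(X ≤ 9) = F(9) = 0.934004

(d) Range probability:
P(5 ≤ X ≤ 9) = P(X ≤ 9) - P(X ≤ 4)
                   = F(9) - F(4)
                   = 0.934004 - 0.324280
                   = 0.609724

This means approximately 61.0% of outcomes fall in the interval [5, 9].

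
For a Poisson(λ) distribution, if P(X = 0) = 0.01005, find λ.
λ = 4.6002

For a Poisson(λ) distribution, the PMF at 0 is:
P(X = 0) = λ^0 e^(-λ) / 0! = e^(-λ)

Given P(X = 0) = 0.01005:
e^(-λ) = 0.01005
-λ = ln(0.01005)
λ = -ln(0.01005) = 4.6002

Verification: e^(-4.6002) = 0.01005 ✓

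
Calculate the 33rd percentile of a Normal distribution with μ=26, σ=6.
23.3605

We have X ~ Normal(μ=26, σ=6).

We want to find x such that P(X ≤ x) = 0.33.

This is the 33rd percentile, which means 33% of values fall below this point.

Using the inverse CDF (quantile function):
x = F⁻¹(0.33) = 23.3605

Verification: P(X ≤ 23.3605) = 0.33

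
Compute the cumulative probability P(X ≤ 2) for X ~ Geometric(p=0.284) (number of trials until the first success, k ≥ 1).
0.487344

We have X ~ Geometric(p=0.284) (number of trials until the first success, k ≥ 1).

The CDF gives us P(X ≤ k).

Using the CDF:
P(X ≤ 2) = 0.487344

This means there's approximately a 48.7% chance that X is at most 2.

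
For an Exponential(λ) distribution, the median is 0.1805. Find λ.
λ = 3.8402

For X ~ Exponential(λ), the CDF is F(x) = 1 - e^(-λx).
The median m satisfies F(m) = 0.5:
1 - e^(-λm) = 0.5
e^(-λm) = 0.5
λm = ln(2)
m = ln(2) / λ

Given m = 0.1805:
λ = ln(2) / 0.1805 = 0.693147 / 0.1805 = 3.8402

Verification: ln(2) / 3.8402 = 0.1805 ✓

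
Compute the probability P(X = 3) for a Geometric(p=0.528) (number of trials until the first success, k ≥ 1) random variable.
0.117630

We have X ~ Geometric(p=0.528) (number of trials until the first success, k ≥ 1).

For a Geometric distribution, the PMF gives us the probability of each outcome.

Using the PMF formula:
P(X = 3) = 0.117630

Rounded to 4 decimal places: 0.1176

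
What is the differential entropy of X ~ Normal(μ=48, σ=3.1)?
2.5503 nats

We have X ~ Normal(μ=48, σ=3.1).

The differential entropy measures the uncertainty or information content of the distribution.

For a Normal distribution with μ=48, σ=3.1:
h(X) = 2.5503 nats

(In bits, this would be 3.6794 bits.)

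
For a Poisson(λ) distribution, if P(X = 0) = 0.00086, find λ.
λ = 7.0586

For a Poisson(λ) distribution, the PMF at 0 is:
P(X = 0) = λ^0 e^(-λ) / 0! = e^(-λ)

Given P(X = 0) = 0.00086:
e^(-λ) = 0.00086
-λ = ln(0.00086)
λ = -ln(0.00086) = 7.0586

Verification: e^(-7.0586) = 0.00086 ✓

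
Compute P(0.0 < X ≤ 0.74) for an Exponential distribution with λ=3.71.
0.935777

We have X ~ Exponential(λ=3.71).

To find P(0.0 < X ≤ 0.74), we use:
P(0.0 < X ≤ 0.74) = P(X ≤ 0.74) - P(X ≤ 0.0)
                 = F(0.74) - F(0.0)
                 = 0.935777 - 0.000000
                 = 0.935777

So there's approximately a 93.6% chance that X falls in this range.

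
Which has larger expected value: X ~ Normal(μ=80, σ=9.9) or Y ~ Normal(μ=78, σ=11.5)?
X has larger mean (80.0000 > 78.0000)

Compute the expected value for each distribution:

X ~ Normal(μ=80, σ=9.9):
E[X] = 80.0000

Y ~ Normal(μ=78, σ=11.5):
E[Y] = 78.0000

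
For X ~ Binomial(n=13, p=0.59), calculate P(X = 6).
0.140967

We have X ~ Binomial(n=13, p=0.59).

For a Binomial distribution, the PMF gives us the probability of each outcome.

Using the PMF formula:
P(X = 6) = 0.140967

Rounded to 4 decimal places: 0.1410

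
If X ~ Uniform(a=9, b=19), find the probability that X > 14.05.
0.495000

We have X ~ Uniform(a=9, b=19).

P(X > 14.05) = 1 - P(X ≤ 14.05)
                = 1 - F(14.05)
                = 1 - 0.505000
                = 0.495000

So there's approximately a 49.5% chance that X exceeds 14.05.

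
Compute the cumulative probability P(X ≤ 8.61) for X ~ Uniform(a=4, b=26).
0.209545

We have X ~ Uniform(a=4, b=26).

The CDF gives us P(X ≤ k).

Using the CDF:
P(X ≤ 8.61) = 0.209545

This means there's approximately a 21.0% chance that X is at most 8.61.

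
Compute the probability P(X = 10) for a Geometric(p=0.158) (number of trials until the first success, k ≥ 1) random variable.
0.033610

We have X ~ Geometric(p=0.158) (number of trials until the first success, k ≥ 1).

For a Geometric distribution, the PMF gives us the probability of each outcome.

Using the PMF formula:
P(X = 10) = 0.033610

Rounded to 4 decimal places: 0.0336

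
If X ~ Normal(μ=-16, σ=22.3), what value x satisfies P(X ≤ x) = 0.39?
-22.2288

We have X ~ Normal(μ=-16, σ=22.3).

We want to find x such that P(X ≤ x) = 0.39.

This is the 39th percentile, which means 39% of values fall below this point.

Using the inverse CDF (quantile function):
x = F⁻¹(0.39) = -22.2288

Verification: P(X ≤ -22.2288) = 0.39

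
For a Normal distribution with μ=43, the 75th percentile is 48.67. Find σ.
σ = 8.4064

For X ~ Normal(μ, σ), the p-th percentile satisfies x = μ + z_p × σ,
where z_p = Φ⁻¹(p) is the standard normal quantile.

Step 1: z_{0.75} = Φ⁻¹(0.75) = 0.6745

Step 2: Solve for σ:
48.67 = 43 + 0.6745 × σ
σ = (48.67 - 43) / 0.6745
σ = 5.67 / 0.6745
σ = 8.4064

Verification: μ + z × σ = 43 + 0.6745 × 8.4064 = 48.67 ✓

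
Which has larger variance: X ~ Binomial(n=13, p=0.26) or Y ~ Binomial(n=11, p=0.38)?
Y has larger variance (2.5916 > 2.5012)

Compute the variance for each distribution:

X ~ Binomial(n=13, p=0.26):
Var(X) = 2.5012

Y ~ Binomial(n=11, p=0.38):
Var(Y) = 2.5916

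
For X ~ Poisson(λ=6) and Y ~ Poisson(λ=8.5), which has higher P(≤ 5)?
X has higher probability (P(X ≤ 5) = 0.4457 > P(Y ≤ 5) = 0.1496)

Compute P(≤ 5) for each distribution:

X ~ Poisson(λ=6):
P(X ≤ 5) = 0.4457

Y ~ Poisson(λ=8.5):
P(Y ≤ 5) = 0.1496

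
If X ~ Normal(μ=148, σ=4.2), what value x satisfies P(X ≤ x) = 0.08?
142.0987

We have X ~ Normal(μ=148, σ=4.2).

We want to find x such that P(X ≤ x) = 0.08.

This is the 8th percentile, which means 8% of values fall below this point.

Using the inverse CDF (quantile function):
x = F⁻¹(0.08) = 142.0987

Verification: P(X ≤ 142.0987) = 0.08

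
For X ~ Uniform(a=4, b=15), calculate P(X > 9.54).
0.496364

We have X ~ Uniform(a=4, b=15).

P(X > 9.54) = 1 - P(X ≤ 9.54)
                = 1 - F(9.54)
                = 1 - 0.503636
                = 0.496364

So there's approximately a 49.6% chance that X exceeds 9.54.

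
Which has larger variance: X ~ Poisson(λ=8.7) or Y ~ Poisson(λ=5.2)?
X has larger variance (8.7000 > 5.2000)

Compute the variance for each distribution:

X ~ Poisson(λ=8.7):
Var(X) = 8.7000

Y ~ Poisson(λ=5.2):
Var(Y) = 5.2000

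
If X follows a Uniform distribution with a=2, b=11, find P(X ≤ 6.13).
0.458889

We have X ~ Uniform(a=2, b=11).

The CDF gives us P(X ≤ k).

Using the CDF:
P(X ≤ 6.13) = 0.458889

This means there's approximately a 45.9% chance that X is at most 6.13.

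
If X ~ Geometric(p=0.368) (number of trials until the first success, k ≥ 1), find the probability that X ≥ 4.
0.252436

We have X ~ Geometric(p=0.368) (number of trials until the first success, k ≥ 1).

For discrete distributions, P(X ≥ 4) = 1 - P(X ≤ 3).

P(X ≤ 3) = 0.747564
P(X ≥ 4) = 1 - 0.747564 = 0.252436

So there's approximately a 25.2% chance that X is at least 4.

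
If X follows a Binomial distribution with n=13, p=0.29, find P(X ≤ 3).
0.452188

We have X ~ Binomial(n=13, p=0.29).

The CDF gives us P(X ≤ k).

Using the CDF:
P(X ≤ 3) = 0.452188

This means there's approximately a 45.2% chance that X is at most 3.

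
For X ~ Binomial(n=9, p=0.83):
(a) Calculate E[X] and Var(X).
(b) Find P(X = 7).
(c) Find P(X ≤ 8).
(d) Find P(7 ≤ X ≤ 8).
(a) E[X] = 7.4700, Var(X) = 1.2699
(b) P(X = 7) = 0.282323
(c) P(X ≤ 8) = 0.813060
(d) P(7 ≤ X ≤ 8) = 0.626924

We have X ~ Binomial(n=9, p=0.83).

(a) Moments:
E[X] = 7.4700
Var(X) = 1.2699
σ = √Var(X) = 1.1269

(b) Point probability using PMF:
P(X = 7) = 0.282323

(c) Cumulative probability using CDF:
P(X ≤ 8) = F(8) = 0.813060

(d) Range probability:
P(7 ≤ X ≤ 8) = P(X ≤ 8) - P(X ≤ 6)
                   = F(8) - F(6)
                   = 0.813060 - 0.186136
                   = 0.626924

This means approximately 62.7% of outcomes fall in the interval [7, 8].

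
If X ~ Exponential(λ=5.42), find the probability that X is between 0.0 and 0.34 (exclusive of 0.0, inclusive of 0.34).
0.841627

We have X ~ Exponential(λ=5.42).

To find P(0.0 < X ≤ 0.34), we use:
P(0.0 < X ≤ 0.34) = P(X ≤ 0.34) - P(X ≤ 0.0)
                 = F(0.34) - F(0.0)
                 = 0.841627 - 0.000000
                 = 0.841627

So there's approximately a 84.2% chance that X falls in this range.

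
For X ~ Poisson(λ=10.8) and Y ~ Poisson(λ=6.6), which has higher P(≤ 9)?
Y has higher probability (P(Y ≤ 9) = 0.8686 > P(X ≤ 9) = 0.3626)

Compute P(≤ 9) for each distribution:

X ~ Poisson(λ=10.8):
P(X ≤ 9) = 0.3626

Y ~ Poisson(λ=6.6):
P(Y ≤ 9) = 0.8686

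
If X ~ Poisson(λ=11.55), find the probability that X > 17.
0.047301

We have X ~ Poisson(λ=11.55).

P(X > 17) = 1 - P(X ≤ 17)
                = 1 - F(17)
                = 1 - 0.952699
                = 0.047301

So there's approximately a 4.7% chance that X exceeds 17.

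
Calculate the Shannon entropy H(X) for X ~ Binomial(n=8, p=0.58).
1.7488 nats

We have X ~ Binomial(n=8, p=0.58).

The Shannon entropy measures the uncertainty or information content of the distribution.

For a Binomial distribution with n=8, p=0.58:
H(X) = 1.7488 nats

(In bits, this would be 2.5230 bits.)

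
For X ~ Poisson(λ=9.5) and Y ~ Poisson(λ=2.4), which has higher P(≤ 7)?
Y has higher probability (P(Y ≤ 7) = 0.9967 > P(X ≤ 7) = 0.2687)

Compute P(≤ 7) for each distribution:

X ~ Poisson(λ=9.5):
P(X ≤ 7) = 0.2687

Y ~ Poisson(λ=2.4):
P(Y ≤ 7) = 0.9967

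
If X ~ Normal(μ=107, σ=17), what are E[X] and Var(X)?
E[X] = 107.0000, Var(X) = 289.0000

We have X ~ Normal(μ=107, σ=17).

For a Normal distribution with μ=107, σ=17:

Expected value:
E[X] = 107.0000

Variance:
Var(X) = 289.0000

Standard deviation:
σ = √Var(X) = 17.0000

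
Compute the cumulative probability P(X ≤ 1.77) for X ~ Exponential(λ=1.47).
0.925867

We have X ~ Exponential(λ=1.47).

The CDF gives us P(X ≤ k).

Using the CDF:
P(X ≤ 1.77) = 0.925867

This means there's approximately a 92.6% chance that X is at most 1.77.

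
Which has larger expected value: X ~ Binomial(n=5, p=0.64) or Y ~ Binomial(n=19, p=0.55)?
Y has larger mean (10.4500 > 3.2000)

Compute the expected value for each distribution:

X ~ Binomial(n=5, p=0.64):
E[X] = 3.2000

Y ~ Binomial(n=19, p=0.55):
E[Y] = 10.4500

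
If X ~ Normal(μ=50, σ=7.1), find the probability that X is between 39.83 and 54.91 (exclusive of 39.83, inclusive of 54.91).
0.679374

We have X ~ Normal(μ=50, σ=7.1).

To find P(39.83 < X ≤ 54.91), we use:
P(39.83 < X ≤ 54.91) = P(X ≤ 54.91) - P(X ≤ 39.83)
                 = F(54.91) - F(39.83)
                 = 0.755390 - 0.076015
                 = 0.679374

So there's approximately a 67.9% chance that X falls in this range.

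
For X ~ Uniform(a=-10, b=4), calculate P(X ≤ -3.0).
0.500000

We have X ~ Uniform(a=-10, b=4).

The CDF gives us P(X ≤ k).

Using the CDF:
P(X ≤ -3.0) = 0.500000

This means there's approximately a 50.0% chance that X is at most -3.0.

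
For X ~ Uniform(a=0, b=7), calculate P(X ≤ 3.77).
0.538571

We have X ~ Uniform(a=0, b=7).

The CDF gives us P(X ≤ k).

Using the CDF:
P(X ≤ 3.77) = 0.538571

This means there's approximately a 53.9% chance that X is at most 3.77.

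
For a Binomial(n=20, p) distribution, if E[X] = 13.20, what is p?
p = 0.66

For a Binomial(n, p) distribution:
E[X] = n × p

Given n = 20 and E[X] = 13.20:
13.20 = 20 × p
p = 13.20 / 20 = 0.66

Verification: Binomial(20, 0.66) has E[X] = 13.20 ✓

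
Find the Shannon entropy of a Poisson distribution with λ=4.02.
2.0893 nats

We have X ~ Poisson(λ=4.02).

The Shannon entropy measures the uncertainty or information content of the distribution.

For a Poisson distribution with λ=4.02:
H(X) = 2.0893 nats

(In bits, this would be 3.0143 bits.)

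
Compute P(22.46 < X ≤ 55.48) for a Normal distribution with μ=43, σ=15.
0.711848

We have X ~ Normal(μ=43, σ=15).

To find P(22.46 < X ≤ 55.48), we use:
P(22.46 < X ≤ 55.48) = P(X ≤ 55.48) - P(X ≤ 22.46)
                 = F(55.48) - F(22.46)
                 = 0.797296 - 0.085448
                 = 0.711848

So there's approximately a 71.2% chance that X falls in this range.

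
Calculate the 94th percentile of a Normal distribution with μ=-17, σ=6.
-7.6714

We have X ~ Normal(μ=-17, σ=6).

We want to find x such that P(X ≤ x) = 0.94.

This is the 94th percentile, which means 94% of values fall below this point.

Using the inverse CDF (quantile function):
x = F⁻¹(0.94) = -7.6714

Verification: P(X ≤ -7.6714) = 0.94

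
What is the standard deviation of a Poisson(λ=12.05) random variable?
3.4713

We have X ~ Poisson(λ=12.05).

For a Poisson distribution with λ=12.05:
σ = √Var(X) = 3.4713

The standard deviation is the square root of the variance.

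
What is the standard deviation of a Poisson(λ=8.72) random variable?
2.9530

We have X ~ Poisson(λ=8.72).

For a Poisson distribution with λ=8.72:
σ = √Var(X) = 2.9530

The standard deviation is the square root of the variance.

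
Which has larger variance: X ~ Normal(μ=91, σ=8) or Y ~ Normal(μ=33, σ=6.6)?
X has larger variance (64.0000 > 43.5600)

Compute the variance for each distribution:

X ~ Normal(μ=91, σ=8):
Var(X) = 64.0000

Y ~ Normal(μ=33, σ=6.6):
Var(Y) = 43.5600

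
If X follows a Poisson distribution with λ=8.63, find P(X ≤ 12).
0.901018

We have X ~ Poisson(λ=8.63).

The CDF gives us P(X ≤ k).

Using the CDF:
P(X ≤ 12) = 0.901018

This means there's approximately a 90.1% chance that X is at most 12.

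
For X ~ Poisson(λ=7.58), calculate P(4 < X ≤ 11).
0.789653

We have X ~ Poisson(λ=7.58).

To find P(4 < X ≤ 11), we use:
P(4 < X ≤ 11) = P(X ≤ 11) - P(X ≤ 4)
                 = F(11) - F(4)
                 = 0.915990 - 0.126337
                 = 0.789653

So there's approximately a 79.0% chance that X falls in this range.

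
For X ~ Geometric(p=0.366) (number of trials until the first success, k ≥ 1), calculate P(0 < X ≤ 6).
0.935057

We have X ~ Geometric(p=0.366) (number of trials until the first success, k ≥ 1).

To find P(0 < X ≤ 6), we use:
P(0 < X ≤ 6) = P(X ≤ 6) - P(X ≤ 0)
                 = F(6) - F(0)
                 = 0.935057 - 0.000000
                 = 0.935057

So there's approximately a 93.5% chance that X falls in this range.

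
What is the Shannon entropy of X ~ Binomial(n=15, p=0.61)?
2.0532 nats

We have X ~ Binomial(n=15, p=0.61).

The Shannon entropy measures the uncertainty or information content of the distribution.

For a Binomial distribution with n=15, p=0.61:
H(X) = 2.0532 nats

(In bits, this would be 2.9621 bits.)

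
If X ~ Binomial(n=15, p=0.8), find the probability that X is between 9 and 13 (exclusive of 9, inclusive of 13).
0.771823

We have X ~ Binomial(n=15, p=0.8).

To find P(9 < X ≤ 13), we use:
P(9 < X ≤ 13) = P(X ≤ 13) - P(X ≤ 9)
                 = F(13) - F(9)
                 = 0.832874 - 0.061051
                 = 0.771823

So there's approximately a 77.2% chance that X falls in this range.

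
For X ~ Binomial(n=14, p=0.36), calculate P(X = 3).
0.125311

We have X ~ Binomial(n=14, p=0.36).

For a Binomial distribution, the PMF gives us the probability of each outcome.

Using the PMF formula:
P(X = 3) = 0.125311

Rounded to 4 decimal places: 0.1253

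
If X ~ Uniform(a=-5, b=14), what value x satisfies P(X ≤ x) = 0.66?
7.5400

We have X ~ Uniform(a=-5, b=14).

We want to find x such that P(X ≤ x) = 0.66.

This is the 66th percentile, which means 66% of values fall below this point.

Using the inverse CDF (quantile function):
x = F⁻¹(0.66) = 7.5400

Verification: P(X ≤ 7.5400) = 0.66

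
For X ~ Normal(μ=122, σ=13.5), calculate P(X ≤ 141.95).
0.930266

We have X ~ Normal(μ=122, σ=13.5).

The CDF gives us P(X ≤ k).

Using the CDF:
P(X ≤ 141.95) = 0.930266

This means there's approximately a 93.0% chance that X is at most 141.95.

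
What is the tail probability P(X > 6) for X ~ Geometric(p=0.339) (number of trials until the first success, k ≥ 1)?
0.083408

We have X ~ Geometric(p=0.339) (number of trials until the first success, k ≥ 1).

P(X > 6) = 1 - P(X ≤ 6)
                = 1 - F(6)
                = 1 - 0.916592
                = 0.083408

So there's approximately a 8.3% chance that X exceeds 6.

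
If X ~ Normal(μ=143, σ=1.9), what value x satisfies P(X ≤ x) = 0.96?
146.3263

We have X ~ Normal(μ=143, σ=1.9).

We want to find x such that P(X ≤ x) = 0.96.

This is the 96th percentile, which means 96% of values fall below this point.

Using the inverse CDF (quantile function):
x = F⁻¹(0.96) = 146.3263

Verification: P(X ≤ 146.3263) = 0.96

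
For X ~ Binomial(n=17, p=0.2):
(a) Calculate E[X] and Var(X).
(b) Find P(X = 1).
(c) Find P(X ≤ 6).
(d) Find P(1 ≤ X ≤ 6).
(a) E[X] = 3.4000, Var(X) = 2.7200
(b) P(X = 1) = 0.095701
(c) P(X ≤ 6) = 0.962337
(d) P(1 ≤ X ≤ 6) = 0.939819

We have X ~ Binomial(n=17, p=0.2).

(a) Moments:
E[X] = 3.4000
Var(X) = 2.7200
σ = √Var(X) = 1.6492

(b) Point probability using PMF:
P(X = 1) = 0.095701

(c) Cumulative probability using CDF:
P(X ≤ 6) = F(6) = 0.962337

(d) Range probability:
P(1 ≤ X ≤ 6) = P(X ≤ 6) - P(X ≤ 0)
                   = F(6) - F(0)
                   = 0.962337 - 0.022518
                   = 0.939819

This means approximately 94.0% of outcomes fall in the interval [1, 6].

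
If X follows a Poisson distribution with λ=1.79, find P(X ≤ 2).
0.733297

We have X ~ Poisson(λ=1.79).

The CDF gives us P(X ≤ k).

Using the CDF:
P(X ≤ 2) = 0.733297

This means there's approximately a 73.3% chance that X is at most 2.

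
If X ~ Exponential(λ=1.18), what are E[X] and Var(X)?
E[X] = 0.8475, Var(X) = 0.7182

We have X ~ Exponential(λ=1.18).

For an Exponential distribution with λ=1.18:

Expected value:
E[X] = 0.8475

Variance:
Var(X) = 0.7182

Standard deviation:
σ = √Var(X) = 0.8475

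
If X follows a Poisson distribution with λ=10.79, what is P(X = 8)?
0.093889

We have X ~ Poisson(λ=10.79).

For a Poisson distribution, the PMF gives us the probability of each outcome.

Using the PMF formula:
P(X = 8) = 0.093889

Rounded to 4 decimal places: 0.0939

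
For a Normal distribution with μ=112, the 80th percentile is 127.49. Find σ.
σ = 18.4050

For X ~ Normal(μ, σ), the p-th percentile satisfies x = μ + z_p × σ,
where z_p = Φ⁻¹(p) is the standard normal quantile.

Step 1: z_{0.8} = Φ⁻¹(0.8) = 0.8416

Step 2: Solve for σ:
127.49 = 112 + 0.8416 × σ
σ = (127.49 - 112) / 0.8416
σ = 15.49 / 0.8416
σ = 18.4050

Verification: μ + z × σ = 112 + 0.8416 × 18.4050 = 127.49 ✓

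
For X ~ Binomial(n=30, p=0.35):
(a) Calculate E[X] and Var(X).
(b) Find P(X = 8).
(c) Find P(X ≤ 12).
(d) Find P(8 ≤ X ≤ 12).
(a) E[X] = 10.5000, Var(X) = 6.8250
(b) P(X = 8) = 0.100928
(c) P(X ≤ 12) = 0.780207
(d) P(8 ≤ X ≤ 12) = 0.656439

We have X ~ Binomial(n=30, p=0.35).

(a) Moments:
E[X] = 10.5000
Var(X) = 6.8250
σ = √Var(X) = 2.6125

(b) Point probability using PMF:
P(X = 8) = 0.100928

(c) Cumulative probability using CDF:
P(X ≤ 12) = F(12) = 0.780207

(d) Range probability:
P(8 ≤ X ≤ 12) = P(X ≤ 12) - P(X ≤ 7)
                   = F(12) - F(7)
                   = 0.780207 - 0.123768
                   = 0.656439

This means approximately 65.6% of outcomes fall in the interval [8, 12].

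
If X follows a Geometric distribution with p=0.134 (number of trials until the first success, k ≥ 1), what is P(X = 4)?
0.087028

We have X ~ Geometric(p=0.134) (number of trials until the first success, k ≥ 1).

For a Geometric distribution, the PMF gives us the probability of each outcome.

Using the PMF formula:
P(X = 4) = 0.087028

Rounded to 4 decimal places: 0.0870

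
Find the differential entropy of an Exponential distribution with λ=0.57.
1.5621 nats

We have X ~ Exponential(λ=0.57).

The differential entropy measures the uncertainty or information content of the distribution.

For an Exponential distribution with λ=0.57:
h(X) = 1.5621 nats

(In bits, this would be 2.2537 bits.)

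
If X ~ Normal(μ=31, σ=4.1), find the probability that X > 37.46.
0.057558

We have X ~ Normal(μ=31, σ=4.1).

P(X > 37.46) = 1 - P(X ≤ 37.46)
                = 1 - F(37.46)
                = 1 - 0.942442
                = 0.057558

So there's approximately a 5.8% chance that X exceeds 37.46.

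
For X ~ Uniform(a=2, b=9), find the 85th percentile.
7.9500

We have X ~ Uniform(a=2, b=9).

We want to find x such that P(X ≤ x) = 0.85.

This is the 85th percentile, which means 85% of values fall below this point.

Using the inverse CDF (quantile function):
x = F⁻¹(0.85) = 7.9500

Verification: P(X ≤ 7.9500) = 0.85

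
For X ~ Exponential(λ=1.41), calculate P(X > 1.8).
0.079024

We have X ~ Exponential(λ=1.41).

P(X > 1.8) = 1 - P(X ≤ 1.8)
                = 1 - F(1.8)
                = 1 - 0.920976
                = 0.079024

So there's approximately a 7.9% chance that X exceeds 1.8.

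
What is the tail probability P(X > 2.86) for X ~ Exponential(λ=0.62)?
0.169789

We have X ~ Exponential(λ=0.62).

P(X > 2.86) = 1 - P(X ≤ 2.86)
                = 1 - F(2.86)
                = 1 - 0.830211
                = 0.169789

So there's approximately a 17.0% chance that X exceeds 2.86.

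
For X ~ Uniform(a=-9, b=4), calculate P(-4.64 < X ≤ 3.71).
0.642308

We have X ~ Uniform(a=-9, b=4).

To find P(-4.64 < X ≤ 3.71), we use:
P(-4.64 < X ≤ 3.71) = P(X ≤ 3.71) - P(X ≤ -4.64)
                 = F(3.71) - F(-4.64)
                 = 0.977692 - 0.335385
                 = 0.642308

So there's approximately a 64.2% chance that X falls in this range.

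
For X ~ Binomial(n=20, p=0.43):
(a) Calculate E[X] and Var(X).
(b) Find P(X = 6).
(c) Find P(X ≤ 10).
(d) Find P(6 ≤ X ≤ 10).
(a) E[X] = 8.6000, Var(X) = 4.9020
(b) P(X = 6) = 0.093636
(c) P(X ≤ 10) = 0.805109
(d) P(6 ≤ X ≤ 10) = 0.726851

We have X ~ Binomial(n=20, p=0.43).

(a) Moments:
E[X] = 8.6000
Var(X) = 4.9020
σ = √Var(X) = 2.2140

(b) Point probability using PMF:
P(X = 6) = 0.093636

(c) Cumulative probability using CDF:
P(X ≤ 10) = F(10) = 0.805109

(d) Range probability:
P(6 ≤ X ≤ 10) = P(X ≤ 10) - P(X ≤ 5)
                   = F(10) - F(5)
                   = 0.805109 - 0.078258
                   = 0.726851

This means approximately 72.7% of outcomes fall in the interval [6, 10].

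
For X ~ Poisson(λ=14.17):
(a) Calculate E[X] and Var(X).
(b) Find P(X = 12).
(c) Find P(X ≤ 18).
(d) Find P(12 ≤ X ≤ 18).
(a) E[X] = 14.1700, Var(X) = 14.1700
(b) P(X = 12) = 0.095973
(c) P(X ≤ 18) = 0.872989
(d) P(12 ≤ X ≤ 18) = 0.627029

We have X ~ Poisson(λ=14.17).

(a) Moments:
E[X] = 14.1700
Var(X) = 14.1700
σ = √Var(X) = 3.7643

(b) Point probability using PMF:
P(X = 12) = 0.095973

(c) Cumulative probability using CDF:
P(X ≤ 18) = F(18) = 0.872989

(d) Range probability:
P(12 ≤ X ≤ 18) = P(X ≤ 18) - P(X ≤ 11)
                   = F(18) - F(11)
                   = 0.872989 - 0.245961
                   = 0.627029

This means approximately 62.7% of outcomes fall in the interval [12, 18].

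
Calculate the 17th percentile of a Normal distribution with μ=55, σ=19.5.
36.3938

We have X ~ Normal(μ=55, σ=19.5).

We want to find x such that P(X ≤ x) = 0.17.

This is the 17th percentile, which means 17% of values fall below this point.

Using the inverse CDF (quantile function):
x = F⁻¹(0.17) = 36.3938

Verification: P(X ≤ 36.3938) = 0.17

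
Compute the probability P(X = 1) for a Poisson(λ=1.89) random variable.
0.285526

We have X ~ Poisson(λ=1.89).

For a Poisson distribution, the PMF gives us the probability of each outcome.

Using the PMF formula:
P(X = 1) = 0.285526

Rounded to 4 decimal places: 0.2855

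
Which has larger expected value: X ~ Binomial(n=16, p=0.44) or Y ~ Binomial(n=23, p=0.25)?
X has larger mean (7.0400 > 5.7500)

Compute the expected value for each distribution:

X ~ Binomial(n=16, p=0.44):
E[X] = 7.0400

Y ~ Binomial(n=23, p=0.25):
E[Y] = 5.7500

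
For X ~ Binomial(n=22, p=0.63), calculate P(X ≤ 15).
0.762142

We have X ~ Binomial(n=22, p=0.63).

The CDF gives us P(X ≤ k).

Using the CDF:
P(X ≤ 15) = 0.762142

This means there's approximately a 76.2% chance that X is at most 15.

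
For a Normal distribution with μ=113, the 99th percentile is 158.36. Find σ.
σ = 19.4984

For X ~ Normal(μ, σ), the p-th percentile satisfies x = μ + z_p × σ,
where z_p = Φ⁻¹(p) is the standard normal quantile.

Step 1: z_{0.99} = Φ⁻¹(0.99) = 2.3263

Step 2: Solve for σ:
158.36 = 113 + 2.3263 × σ
σ = (158.36 - 113) / 2.3263
σ = 45.36 / 2.3263
σ = 19.4984

Verification: μ + z × σ = 113 + 2.3263 × 19.4984 = 158.36 ✓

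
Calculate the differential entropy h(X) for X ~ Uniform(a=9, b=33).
3.1781 nats

We have X ~ Uniform(a=9, b=33).

The differential entropy measures the uncertainty or information content of the distribution.

For a Uniform distribution with a=9, b=33:
h(X) = 3.1781 nats

(In bits, this would be 4.5850 bits.)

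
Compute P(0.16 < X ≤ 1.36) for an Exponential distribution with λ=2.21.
0.652647

We have X ~ Exponential(λ=2.21).

To find P(0.16 < X ≤ 1.36), we use:
P(0.16 < X ≤ 1.36) = P(X ≤ 1.36) - P(X ≤ 0.16)
                 = F(1.36) - F(0.16)
                 = 0.950491 - 0.297844
                 = 0.652647

So there's approximately a 65.3% chance that X falls in this range.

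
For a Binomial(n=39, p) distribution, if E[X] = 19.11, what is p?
p = 0.49

For a Binomial(n, p) distribution:
E[X] = n × p

Given n = 39 and E[X] = 19.11:
19.11 = 39 × p
p = 19.11 / 39 = 0.49

Verification: Binomial(39, 0.49) has E[X] = 19.11 ✓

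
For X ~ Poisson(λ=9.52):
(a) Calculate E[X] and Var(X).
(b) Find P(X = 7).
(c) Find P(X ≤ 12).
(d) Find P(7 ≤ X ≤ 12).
(a) E[X] = 9.5200, Var(X) = 9.5200
(b) P(X = 7) = 0.103168
(c) P(X ≤ 12) = 0.834736
(d) P(7 ≤ X ≤ 12) = 0.671310

We have X ~ Poisson(λ=9.52).

(a) Moments:
E[X] = 9.5200
Var(X) = 9.5200
σ = √Var(X) = 3.0854

(b) Point probability using PMF:
P(X = 7) = 0.103168

(c) Cumulative probability using CDF:
P(X ≤ 12) = F(12) = 0.834736

(d) Range probability:
P(7 ≤ X ≤ 12) = P(X ≤ 12) - P(X ≤ 6)
                   = F(12) - F(6)
                   = 0.834736 - 0.163426
                   = 0.671310

This means approximately 67.1% of outcomes fall in the interval [7, 12].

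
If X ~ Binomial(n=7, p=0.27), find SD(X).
1.1746

We have X ~ Binomial(n=7, p=0.27).

For a Binomial distribution with n=7, p=0.27:
σ = √Var(X) = 1.1746

The standard deviation is the square root of the variance.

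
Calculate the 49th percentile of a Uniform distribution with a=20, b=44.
31.7600

We have X ~ Uniform(a=20, b=44).

We want to find x such that P(X ≤ x) = 0.49.

This is the 49th percentile, which means 49% of values fall below this point.

Using the inverse CDF (quantile function):
x = F⁻¹(0.49) = 31.7600

Verification: P(X ≤ 31.7600) = 0.49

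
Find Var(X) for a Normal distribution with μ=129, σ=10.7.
114.4900

We have X ~ Normal(μ=129, σ=10.7).

For a Normal distribution with μ=129, σ=10.7:
Var(X) = 114.4900

The variance measures the spread of the distribution around the mean.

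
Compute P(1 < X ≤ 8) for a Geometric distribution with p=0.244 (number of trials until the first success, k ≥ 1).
0.649298

We have X ~ Geometric(p=0.244) (number of trials until the first success, k ≥ 1).

To find P(1 < X ≤ 8), we use:
P(1 < X ≤ 8) = P(X ≤ 8) - P(X ≤ 1)
                 = F(8) - F(1)
                 = 0.893298 - 0.244000
                 = 0.649298

So there's approximately a 64.9% chance that X falls in this range.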